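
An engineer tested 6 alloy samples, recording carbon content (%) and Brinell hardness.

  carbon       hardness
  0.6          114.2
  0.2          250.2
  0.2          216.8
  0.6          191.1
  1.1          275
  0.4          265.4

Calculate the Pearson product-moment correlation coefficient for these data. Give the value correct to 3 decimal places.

0.069

n = 6, Σx = 3.1, Σy = 1312.7, Σx² = 2.17, Σy² = 305225.29, Σxy = 685.24
nΣxy − ΣxΣy = 4111.44 − 4069.37 = 42.07
nΣx² − (Σx)² = 13.02 − 9.61 = 3.41; nΣy² − (Σy)² = 1831351.74 − 1723181.29 = 108170.45
r = 42.07 / √(3.41 × 108170.45) = 42.07 / 607.3395 ≈ 0.069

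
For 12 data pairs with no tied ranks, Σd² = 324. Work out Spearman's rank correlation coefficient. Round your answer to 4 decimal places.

ρ = 1 − 6Σd² / [n(n²−1)] = 1 − 6×324 / (12×143)
  = 1 − 1944/1716 = 1 − 1.13287 ≈ -0.1329

-0.1329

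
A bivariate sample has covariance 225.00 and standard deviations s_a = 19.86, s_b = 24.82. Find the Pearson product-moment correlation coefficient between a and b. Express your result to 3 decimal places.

0.456

r = Cov(a,b) / (s_a · s_b) = 225.00 / (19.86 × 24.82)
  = 225.00 / 492.9252 ≈ 0.456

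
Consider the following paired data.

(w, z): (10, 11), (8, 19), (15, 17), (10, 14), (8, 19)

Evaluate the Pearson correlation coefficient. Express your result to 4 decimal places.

n = 5, Σw = 51, Σz = 80, Σw² = 553, Σz² = 1328, Σwz = 809
nΣwz − ΣwΣz = 4045 − 4080 = -35
nΣw² − (Σw)² = 2765 − 2601 = 164; nΣz² − (Σz)² = 6640 − 6400 = 240
r = -35 / √(164 × 240) = -35 / 198.3935 ≈ -0.1764

-0.1764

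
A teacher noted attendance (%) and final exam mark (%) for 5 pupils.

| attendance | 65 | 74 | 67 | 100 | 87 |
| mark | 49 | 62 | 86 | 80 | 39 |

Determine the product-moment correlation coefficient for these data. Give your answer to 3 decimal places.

0.077

n = 5, Σx = 393, Σy = 316, Σx² = 31759, Σy² = 21562, Σxy = 24928
nΣxy − ΣxΣy = 124640 − 124188 = 452
nΣx² − (Σx)² = 158795 − 154449 = 4346; nΣy² − (Σy)² = 107810 − 99856 = 7954
r = 452 / √(4346 × 7954) = 452 / 5879.4629 ≈ 0.077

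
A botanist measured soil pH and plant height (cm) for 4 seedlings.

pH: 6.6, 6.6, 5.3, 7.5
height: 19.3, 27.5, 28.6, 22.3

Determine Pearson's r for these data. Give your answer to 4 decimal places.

-0.6163

n = 4, Σx = 26, Σy = 97.7, Σx² = 171.46, Σy² = 2443.99, Σxy = 627.71
nΣxy − ΣxΣy = 2510.84 − 2540.2 = -29.36
nΣx² − (Σx)² = 685.84 − 676 = 9.84; nΣy² − (Σy)² = 9775.96 − 9545.29 = 230.67
r = -29.36 / √(9.84 × 230.67) = -29.36 / 47.6423 ≈ -0.6163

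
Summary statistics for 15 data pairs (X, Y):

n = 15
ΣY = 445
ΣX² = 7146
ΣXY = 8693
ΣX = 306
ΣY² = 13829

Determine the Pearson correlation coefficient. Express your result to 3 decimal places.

r = (nΣXY − ΣXΣY) / √[(nΣX² − (ΣX)²)(nΣY² − (ΣY)²)]
Numerator: 15×8693 − 306×445 = -5775
Denominator: √[(107190 − 93636)(207435 − 198025)] = √[13554 × 9410] = 11293.4999
r = -5775 / 11293.4999 ≈ -0.511

-0.511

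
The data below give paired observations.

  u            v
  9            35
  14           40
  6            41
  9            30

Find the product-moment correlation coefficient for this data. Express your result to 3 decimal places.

n = 4, Σu = 38, Σv = 146, Σu² = 394, Σv² = 5406, Σuv = 1391
nΣuv − ΣuΣv = 5564 − 5548 = 16
nΣu² − (Σu)² = 1576 − 1444 = 132; nΣv² − (Σv)² = 21624 − 21316 = 308
r = 16 / √(132 × 308) = 16 / 201.6333 ≈ 0.079

0.079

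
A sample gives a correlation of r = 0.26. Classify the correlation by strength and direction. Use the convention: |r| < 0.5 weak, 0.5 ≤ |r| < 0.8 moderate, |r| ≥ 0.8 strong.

r = 0.26 > 0 so the relationship is positive.
|r| = 0.26, which falls in the weak range.

weak positive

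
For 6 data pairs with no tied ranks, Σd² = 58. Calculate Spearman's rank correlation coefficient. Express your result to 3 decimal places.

-0.657

ρ = 1 − 6Σd² / [n(n²−1)] = 1 − 6×58 / (6×35)
  = 1 − 348/210 = 1 − 1.6571 ≈ -0.657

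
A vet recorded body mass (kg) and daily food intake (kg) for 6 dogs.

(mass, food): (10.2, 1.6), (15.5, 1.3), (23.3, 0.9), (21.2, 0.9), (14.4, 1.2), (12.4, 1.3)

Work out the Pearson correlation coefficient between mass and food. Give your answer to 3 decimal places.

n = 6, Σx = 97, Σy = 7.2, Σx² = 1697.74, Σy² = 9, Σxy = 109.92
nΣxy − ΣxΣy = 659.52 − 698.4 = -38.88
nΣx² − (Σx)² = 10186.44 − 9409 = 777.44; nΣy² − (Σy)² = 54 − 51.84 = 2.16
r = -38.88 / √(777.44 × 2.16) = -38.88 / 40.9789 ≈ -0.949

-0.949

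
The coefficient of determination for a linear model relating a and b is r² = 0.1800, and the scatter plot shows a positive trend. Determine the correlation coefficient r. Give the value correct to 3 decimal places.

|r| = √0.1800 = 0.424
The association is positive, so r = 0.424.

0.424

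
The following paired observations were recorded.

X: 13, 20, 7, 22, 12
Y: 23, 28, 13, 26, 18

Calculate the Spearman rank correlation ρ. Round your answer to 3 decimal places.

Rank X: 3, 4, 1, 5, 2
Rank Y: 3, 5, 1, 4, 2
d = rank(X) − rank(Y): 0, -1, 0, 1, 0; Σd² = 2
ρ = 1 − 6Σd² / [n(n²−1)] = 1 − 6×2 / (5×24) = 1 − 12/120 ≈ 0.900

0.900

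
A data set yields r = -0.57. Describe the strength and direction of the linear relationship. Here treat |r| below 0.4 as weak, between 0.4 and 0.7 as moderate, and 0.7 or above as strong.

moderate negative

r = -0.57 < 0 so the relationship is negative.
|r| = 0.57, which falls in the moderate range.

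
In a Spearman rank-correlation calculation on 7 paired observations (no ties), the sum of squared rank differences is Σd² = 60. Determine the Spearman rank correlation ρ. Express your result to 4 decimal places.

-0.0714

ρ = 1 − 6Σd² / [n(n²−1)] = 1 − 6×60 / (7×48)
  = 1 − 360/336 = 1 − 1.07143 ≈ -0.0714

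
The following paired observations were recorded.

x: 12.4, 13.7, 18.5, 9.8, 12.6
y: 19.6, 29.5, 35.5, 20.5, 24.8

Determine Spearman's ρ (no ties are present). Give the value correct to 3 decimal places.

0.900

Rank x: 2, 4, 5, 1, 3
Rank y: 1, 4, 5, 2, 3
d = rank(x) − rank(y): 1, 0, 0, -1, 0; Σd² = 2
ρ = 1 − 6Σd² / [n(n²−1)] = 1 − 6×2 / (5×24) = 1 − 12/120 ≈ 0.900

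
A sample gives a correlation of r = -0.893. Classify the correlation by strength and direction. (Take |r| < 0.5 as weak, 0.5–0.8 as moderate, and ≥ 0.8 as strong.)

strong negative

r = -0.893 < 0 so the relationship is negative.
|r| = 0.893, which falls in the strong range.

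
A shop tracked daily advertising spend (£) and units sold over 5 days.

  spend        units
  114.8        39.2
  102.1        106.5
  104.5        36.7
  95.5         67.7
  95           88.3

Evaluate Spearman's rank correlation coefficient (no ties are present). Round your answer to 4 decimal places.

Rank spend: 5, 3, 4, 2, 1
Rank units: 2, 5, 1, 3, 4
d = rank(spend) − rank(units): 3, -2, 3, -1, -3; Σd² = 32
ρ = 1 − 6Σd² / [n(n²−1)] = 1 − 6×32 / (5×24) = 1 − 192/120 ≈ -0.6000

-0.6000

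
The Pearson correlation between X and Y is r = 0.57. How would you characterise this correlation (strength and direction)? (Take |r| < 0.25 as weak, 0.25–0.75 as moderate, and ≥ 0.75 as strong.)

moderate positive

r = 0.57 > 0 so the relationship is positive.
|r| = 0.57, which falls in the moderate range.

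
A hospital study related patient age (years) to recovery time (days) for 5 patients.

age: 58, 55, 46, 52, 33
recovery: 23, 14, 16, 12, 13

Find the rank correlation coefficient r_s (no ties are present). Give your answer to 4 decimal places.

0.5000

Rank age: 5, 4, 2, 3, 1
Rank recovery: 5, 3, 4, 1, 2
d = rank(age) − rank(recovery): 0, 1, -2, 2, -1; Σd² = 10
ρ = 1 − 6Σd² / [n(n²−1)] = 1 − 6×10 / (5×24) = 1 − 60/120 ≈ 0.5000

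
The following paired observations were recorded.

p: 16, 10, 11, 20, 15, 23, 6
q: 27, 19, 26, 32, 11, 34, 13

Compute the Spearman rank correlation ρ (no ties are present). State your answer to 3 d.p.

Rank p: 5, 2, 3, 6, 4, 7, 1
Rank q: 5, 3, 4, 6, 1, 7, 2
d = rank(p) − rank(q): 0, -1, -1, 0, 3, 0, -1; Σd² = 12
ρ = 1 − 6Σd² / [n(n²−1)] = 1 − 6×12 / (7×48) = 1 − 72/336 ≈ 0.786

0.786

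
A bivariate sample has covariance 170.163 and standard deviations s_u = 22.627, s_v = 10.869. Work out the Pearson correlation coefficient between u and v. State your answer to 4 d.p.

0.6919

r = Cov(u,v) / (s_u · s_v) = 170.163 / (22.627 × 10.869)
  = 170.163 / 245.9329 ≈ 0.6919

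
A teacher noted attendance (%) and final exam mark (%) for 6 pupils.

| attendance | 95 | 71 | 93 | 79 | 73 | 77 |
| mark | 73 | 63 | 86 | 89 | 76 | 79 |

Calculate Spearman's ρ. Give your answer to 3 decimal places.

0.371

Rank attendance: 6, 1, 5, 4, 2, 3
Rank mark: 2, 1, 5, 6, 3, 4
d = rank(attendance) − rank(mark): 4, 0, 0, -2, -1, -1; Σd² = 22
ρ = 1 − 6Σd² / [n(n²−1)] = 1 − 6×22 / (6×35) = 1 − 132/210 ≈ 0.371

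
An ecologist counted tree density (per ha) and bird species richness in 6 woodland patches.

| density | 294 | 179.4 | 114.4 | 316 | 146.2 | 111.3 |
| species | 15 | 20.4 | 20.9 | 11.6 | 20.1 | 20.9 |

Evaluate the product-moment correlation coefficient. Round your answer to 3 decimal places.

-0.955

n = 6, Σx = 1161.3, Σy = 108.9, Σx² = 265325.85, Σy² = 2053.35, Σxy = 19391.11
nΣxy − ΣxΣy = 116346.66 − 126465.57 = -10118.91
nΣx² − (Σx)² = 1591955.1 − 1348617.69 = 243337.41; nΣy² − (Σy)² = 12320.1 − 11859.21 = 460.89
r = -10118.91 / √(243337.41 × 460.89) = -10118.91 / 10590.1737 ≈ -0.955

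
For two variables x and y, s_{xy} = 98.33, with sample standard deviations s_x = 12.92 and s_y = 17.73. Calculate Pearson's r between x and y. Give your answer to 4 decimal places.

r = Cov(x,y) / (s_x · s_y) = 98.33 / (12.92 × 17.73)
  = 98.33 / 229.0716 ≈ 0.4293

0.4293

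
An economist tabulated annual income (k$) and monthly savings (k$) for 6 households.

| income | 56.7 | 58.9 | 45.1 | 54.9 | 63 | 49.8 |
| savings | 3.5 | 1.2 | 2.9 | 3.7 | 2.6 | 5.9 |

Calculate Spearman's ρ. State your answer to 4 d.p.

-0.6000

Rank income: 4, 5, 1, 3, 6, 2
Rank savings: 4, 1, 3, 5, 2, 6
d = rank(income) − rank(savings): 0, 4, -2, -2, 4, -4; Σd² = 56
ρ = 1 − 6Σd² / [n(n²−1)] = 1 − 6×56 / (6×35) = 1 − 336/210 ≈ -0.6000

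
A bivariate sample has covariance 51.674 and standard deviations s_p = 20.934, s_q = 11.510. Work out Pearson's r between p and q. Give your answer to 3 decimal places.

r = Cov(p,q) / (s_p · s_q) = 51.674 / (20.934 × 11.510)
  = 51.674 / 240.9503 ≈ 0.214

0.214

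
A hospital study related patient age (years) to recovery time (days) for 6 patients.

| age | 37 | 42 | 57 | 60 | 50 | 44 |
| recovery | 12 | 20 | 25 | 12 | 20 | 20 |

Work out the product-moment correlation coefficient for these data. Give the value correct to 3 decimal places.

n = 6, Σx = 290, Σy = 109, Σx² = 14418, Σy² = 2113, Σxy = 5309
nΣxy − ΣxΣy = 31854 − 31610 = 244
nΣx² − (Σx)² = 86508 − 84100 = 2408; nΣy² − (Σy)² = 12678 − 11881 = 797
r = 244 / √(2408 × 797) = 244 / 1385.3433 ≈ 0.176

0.176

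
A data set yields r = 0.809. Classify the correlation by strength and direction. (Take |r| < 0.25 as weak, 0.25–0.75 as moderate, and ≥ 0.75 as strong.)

r = 0.809 > 0 so the relationship is positive.
|r| = 0.809, which falls in the strong range.

strong positive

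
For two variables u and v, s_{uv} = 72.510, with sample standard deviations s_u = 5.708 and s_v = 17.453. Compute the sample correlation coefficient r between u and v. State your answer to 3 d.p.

0.728

r = Cov(u,v) / (s_u · s_v) = 72.510 / (5.708 × 17.453)
  = 72.510 / 99.6217 ≈ 0.728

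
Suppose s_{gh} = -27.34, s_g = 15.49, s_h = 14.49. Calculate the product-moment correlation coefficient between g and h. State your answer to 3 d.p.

r = Cov(g,h) / (s_g · s_h) = -27.34 / (15.49 × 14.49)
  = -27.34 / 224.4501 ≈ -0.122

-0.122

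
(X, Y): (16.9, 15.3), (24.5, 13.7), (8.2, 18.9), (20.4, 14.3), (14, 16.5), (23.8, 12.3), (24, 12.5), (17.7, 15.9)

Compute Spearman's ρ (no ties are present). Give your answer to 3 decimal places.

-0.881

Rank X: 3, 8, 1, 5, 2, 6, 7, 4
Rank Y: 5, 3, 8, 4, 7, 1, 2, 6
d = rank(X) − rank(Y): -2, 5, -7, 1, -5, 5, 5, -2; Σd² = 158
ρ = 1 − 6Σd² / [n(n²−1)] = 1 − 6×158 / (8×63) = 1 − 948/504 ≈ -0.881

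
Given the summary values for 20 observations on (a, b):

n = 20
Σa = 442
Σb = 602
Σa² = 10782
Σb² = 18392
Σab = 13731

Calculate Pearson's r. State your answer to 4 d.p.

0.8131

r = (nΣab − ΣaΣb) / √[(nΣa² − (Σa)²)(nΣb² − (Σb)²)]
Numerator: 20×13731 − 442×602 = 8536
Denominator: √[(215640 − 195364)(367840 − 362404)] = √[20276 × 5436] = 10498.5873
r = 8536 / 10498.5873 ≈ 0.8131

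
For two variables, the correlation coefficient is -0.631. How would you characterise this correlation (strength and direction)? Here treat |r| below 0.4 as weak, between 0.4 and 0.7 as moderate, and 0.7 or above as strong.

r = -0.631 < 0 so the relationship is negative.
|r| = 0.631, which falls in the moderate range.

moderate negative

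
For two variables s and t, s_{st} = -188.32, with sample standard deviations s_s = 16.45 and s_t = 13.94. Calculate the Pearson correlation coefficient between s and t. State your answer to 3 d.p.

-0.821

r = Cov(s,t) / (s_s · s_t) = -188.32 / (16.45 × 13.94)
  = -188.32 / 229.3130 ≈ -0.821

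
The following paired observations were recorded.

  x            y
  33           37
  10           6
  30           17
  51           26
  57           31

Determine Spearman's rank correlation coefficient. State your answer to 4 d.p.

Rank x: 3, 1, 2, 4, 5
Rank y: 5, 1, 2, 3, 4
d = rank(x) − rank(y): -2, 0, 0, 1, 1; Σd² = 6
ρ = 1 − 6Σd² / [n(n²−1)] = 1 − 6×6 / (5×24) = 1 − 36/120 ≈ 0.7000

0.7000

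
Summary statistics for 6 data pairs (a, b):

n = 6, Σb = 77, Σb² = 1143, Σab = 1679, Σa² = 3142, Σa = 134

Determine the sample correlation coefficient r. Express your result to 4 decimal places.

-0.2674

r = (nΣab − ΣaΣb) / √[(nΣa² − (Σa)²)(nΣb² − (Σb)²)]
Numerator: 6×1679 − 134×77 = -244
Denominator: √[(18852 − 17956)(6858 − 5929)] = √[896 × 929] = 912.3508
r = -244 / 912.3508 ≈ -0.2674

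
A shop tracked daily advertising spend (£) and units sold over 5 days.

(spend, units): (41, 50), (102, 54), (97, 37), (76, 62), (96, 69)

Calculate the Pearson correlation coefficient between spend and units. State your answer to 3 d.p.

n = 5, Σx = 412, Σy = 272, Σx² = 36486, Σy² = 15390, Σxy = 22483
nΣxy − ΣxΣy = 112415 − 112064 = 351
nΣx² − (Σx)² = 182430 − 169744 = 12686; nΣy² − (Σy)² = 76950 − 73984 = 2966
r = 351 / √(12686 × 2966) = 351 / 6134.0587 ≈ 0.057

0.057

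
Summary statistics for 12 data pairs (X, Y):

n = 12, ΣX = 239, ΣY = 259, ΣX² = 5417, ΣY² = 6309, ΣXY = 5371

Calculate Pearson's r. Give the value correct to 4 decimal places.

r = (nΣXY − ΣXΣY) / √[(nΣX² − (ΣX)²)(nΣY² − (ΣY)²)]
Numerator: 12×5371 − 239×259 = 2551
Denominator: √[(65004 − 57121)(75708 − 67081)] = √[7883 × 8627] = 8246.6139
r = 2551 / 8246.6139 ≈ 0.3093

0.3093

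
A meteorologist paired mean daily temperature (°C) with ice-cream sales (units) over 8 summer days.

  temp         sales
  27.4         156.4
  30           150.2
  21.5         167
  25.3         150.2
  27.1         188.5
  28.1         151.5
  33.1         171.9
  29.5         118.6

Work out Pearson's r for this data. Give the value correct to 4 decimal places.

-0.1445

n = 8, Σx = 222, Σy = 1254.3, Σx² = 6242.98, Σy² = 199570.11, Σxy = 34736.01
nΣxy − ΣxΣy = 277888.08 − 278454.6 = -566.52
nΣx² − (Σx)² = 49943.84 − 49284 = 659.84; nΣy² − (Σy)² = 1596560.88 − 1573268.49 = 23292.39
r = -566.52 / √(659.84 × 23292.39) = -566.52 / 3920.3636 ≈ -0.1445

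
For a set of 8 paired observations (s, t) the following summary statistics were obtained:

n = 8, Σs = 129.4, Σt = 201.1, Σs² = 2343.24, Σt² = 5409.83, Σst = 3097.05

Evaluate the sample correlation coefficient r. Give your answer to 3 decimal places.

r = (nΣst − ΣsΣt) / √[(nΣs² − (Σs)²)(nΣt² − (Σt)²)]
Numerator: 8×3097.05 − 129.4×201.1 = -1245.94
Denominator: √[(18745.92 − 16744.36)(43278.64 − 40441.21)] = √[2001.56 × 2837.43] = 2383.1253
r = -1245.94 / 2383.1253 ≈ -0.523

-0.523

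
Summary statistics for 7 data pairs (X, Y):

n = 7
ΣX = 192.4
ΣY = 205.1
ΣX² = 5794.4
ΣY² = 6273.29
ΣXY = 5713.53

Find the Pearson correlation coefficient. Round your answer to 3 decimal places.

r = (nΣXY − ΣXΣY) / √[(nΣX² − (ΣX)²)(nΣY² − (ΣY)²)]
Numerator: 7×5713.53 − 192.4×205.1 = 533.47
Denominator: √[(40560.8 − 37017.76)(43913.03 − 42066.01)] = √[3543.04 × 1847.02] = 2558.1372
r = 533.47 / 2558.1372 ≈ 0.209

0.209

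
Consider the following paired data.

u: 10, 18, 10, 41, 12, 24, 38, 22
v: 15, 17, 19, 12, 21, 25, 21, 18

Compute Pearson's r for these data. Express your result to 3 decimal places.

-0.158

n = 8, Σu = 175, Σv = 148, Σu² = 4853, Σv² = 2850, Σuv = 3184
nΣuv − ΣuΣv = 25472 − 25900 = -428
nΣu² − (Σu)² = 38824 − 30625 = 8199; nΣv² − (Σv)² = 22800 − 21904 = 896
r = -428 / √(8199 × 896) = -428 / 2710.4066 ≈ -0.158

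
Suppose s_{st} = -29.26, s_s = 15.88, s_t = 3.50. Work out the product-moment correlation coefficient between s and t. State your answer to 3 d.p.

r = Cov(s,t) / (s_s · s_t) = -29.26 / (15.88 × 3.50)
  = -29.26 / 55.5800 ≈ -0.526

-0.526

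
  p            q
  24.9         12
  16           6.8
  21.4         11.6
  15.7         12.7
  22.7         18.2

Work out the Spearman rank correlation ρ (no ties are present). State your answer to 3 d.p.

0.200

Rank p: 5, 2, 3, 1, 4
Rank q: 3, 1, 2, 4, 5
d = rank(p) − rank(q): 2, 1, 1, -3, -1; Σd² = 16
ρ = 1 − 6Σd² / [n(n²−1)] = 1 − 6×16 / (5×24) = 1 − 96/120 ≈ 0.200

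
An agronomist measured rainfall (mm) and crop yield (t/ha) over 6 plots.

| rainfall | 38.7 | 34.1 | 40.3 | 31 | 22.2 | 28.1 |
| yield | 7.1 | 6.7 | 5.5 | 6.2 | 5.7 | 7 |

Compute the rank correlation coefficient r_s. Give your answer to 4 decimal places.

Rank rainfall: 5, 4, 6, 3, 1, 2
Rank yield: 6, 4, 1, 3, 2, 5
d = rank(rainfall) − rank(yield): -1, 0, 5, 0, -1, -3; Σd² = 36
ρ = 1 − 6Σd² / [n(n²−1)] = 1 − 6×36 / (6×35) = 1 − 216/210 ≈ -0.0286

-0.0286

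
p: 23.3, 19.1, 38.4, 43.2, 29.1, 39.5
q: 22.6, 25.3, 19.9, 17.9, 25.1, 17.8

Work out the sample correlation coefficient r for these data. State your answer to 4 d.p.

-0.8908

n = 6, Σp = 192.6, Σq = 128.6, Σp² = 6655.56, Σq² = 2814.12, Σpq = 3980.76
nΣpq − ΣpΣq = 23884.56 − 24768.36 = -883.8
nΣp² − (Σp)² = 39933.36 − 37094.76 = 2838.6; nΣq² − (Σq)² = 16884.72 − 16537.96 = 346.76
r = -883.8 / √(2838.6 × 346.76) = -883.8 / 992.1255 ≈ -0.8908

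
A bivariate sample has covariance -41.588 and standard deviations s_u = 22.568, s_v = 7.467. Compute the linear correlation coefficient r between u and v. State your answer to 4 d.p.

-0.2468

r = Cov(u,v) / (s_u · s_v) = -41.588 / (22.568 × 7.467)
  = -41.588 / 168.5153 ≈ -0.2468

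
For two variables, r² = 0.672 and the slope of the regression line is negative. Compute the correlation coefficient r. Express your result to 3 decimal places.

|r| = √0.672 = 0.820
The association is negative, so r = −0.820.

-0.820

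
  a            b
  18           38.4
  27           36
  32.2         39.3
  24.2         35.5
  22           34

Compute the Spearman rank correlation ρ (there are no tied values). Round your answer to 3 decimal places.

0.400

Rank a: 1, 4, 5, 3, 2
Rank b: 4, 3, 5, 2, 1
d = rank(a) − rank(b): -3, 1, 0, 1, 1; Σd² = 12
ρ = 1 − 6Σd² / [n(n²−1)] = 1 − 6×12 / (5×24) = 1 − 72/120 ≈ 0.400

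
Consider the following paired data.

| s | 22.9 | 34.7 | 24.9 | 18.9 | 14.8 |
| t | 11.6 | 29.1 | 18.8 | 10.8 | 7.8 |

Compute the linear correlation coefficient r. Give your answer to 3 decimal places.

n = 5, Σs = 116.2, Σt = 78.1, Σs² = 2924.76, Σt² = 1512.29, Σst = 2063.09
nΣst − ΣsΣt = 10315.45 − 9075.22 = 1240.23
nΣs² − (Σs)² = 14623.8 − 13502.44 = 1121.36; nΣt² − (Σt)² = 7561.45 − 6099.61 = 1461.84
r = 1240.23 / √(1121.36 × 1461.84) = 1240.23 / 1280.3316 ≈ 0.969

0.969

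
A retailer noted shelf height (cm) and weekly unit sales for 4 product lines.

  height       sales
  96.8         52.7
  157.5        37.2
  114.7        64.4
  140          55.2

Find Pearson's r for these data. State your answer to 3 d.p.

-0.642

n = 4, Σx = 509, Σy = 209.5, Σx² = 66932.58, Σy² = 11355.53, Σxy = 26075.04
nΣxy − ΣxΣy = 104300.16 − 106635.5 = -2335.34
nΣx² − (Σx)² = 267730.32 − 259081 = 8649.32; nΣy² − (Σy)² = 45422.12 − 43890.25 = 1531.87
r = -2335.34 / √(8649.32 × 1531.87) = -2335.34 / 3640.0046 ≈ -0.642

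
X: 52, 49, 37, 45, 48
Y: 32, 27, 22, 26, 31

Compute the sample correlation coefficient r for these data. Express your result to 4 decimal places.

n = 5, ΣX = 231, ΣY = 138, ΣX² = 10803, ΣY² = 3874, ΣXY = 6459
nΣXY − ΣXΣY = 32295 − 31878 = 417
nΣX² − (ΣX)² = 54015 − 53361 = 654; nΣY² − (ΣY)² = 19370 − 19044 = 326
r = 417 / √(654 × 326) = 417 / 461.7402 ≈ 0.9031

0.9031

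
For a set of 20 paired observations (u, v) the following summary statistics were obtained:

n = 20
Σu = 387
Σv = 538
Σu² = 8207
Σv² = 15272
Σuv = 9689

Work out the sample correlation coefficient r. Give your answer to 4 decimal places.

r = (nΣuv − ΣuΣv) / √[(nΣu² − (Σu)²)(nΣv² − (Σv)²)]
Numerator: 20×9689 − 387×538 = -14426
Denominator: √[(164140 − 149769)(305440 − 289444)] = √[14371 × 15996] = 15161.7452
r = -14426 / 15161.7452 ≈ -0.9515

-0.9515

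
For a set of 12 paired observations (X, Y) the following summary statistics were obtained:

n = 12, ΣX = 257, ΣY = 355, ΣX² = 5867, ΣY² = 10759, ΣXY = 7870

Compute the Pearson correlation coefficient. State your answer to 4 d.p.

r = (nΣXY − ΣXΣY) / √[(nΣX² − (ΣX)²)(nΣY² − (ΣY)²)]
Numerator: 12×7870 − 257×355 = 3205
Denominator: √[(70404 − 66049)(129108 − 126025)] = √[4355 × 3083] = 3664.2141
r = 3205 / 3664.2141 ≈ 0.8747

0.8747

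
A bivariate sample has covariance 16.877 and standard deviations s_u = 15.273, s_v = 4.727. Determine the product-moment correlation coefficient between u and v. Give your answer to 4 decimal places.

0.2338

r = Cov(u,v) / (s_u · s_v) = 16.877 / (15.273 × 4.727)
  = 16.877 / 72.1955 ≈ 0.2338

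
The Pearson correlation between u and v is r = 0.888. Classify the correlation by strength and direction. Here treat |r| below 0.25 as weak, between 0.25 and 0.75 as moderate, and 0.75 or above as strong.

strong positive

r = 0.888 > 0 so the relationship is positive.
|r| = 0.888, which falls in the strong range.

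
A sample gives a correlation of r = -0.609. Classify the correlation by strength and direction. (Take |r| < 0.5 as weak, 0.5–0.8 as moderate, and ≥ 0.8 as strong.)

moderate negative

r = -0.609 < 0 so the relationship is negative.
|r| = 0.609, which falls in the moderate range.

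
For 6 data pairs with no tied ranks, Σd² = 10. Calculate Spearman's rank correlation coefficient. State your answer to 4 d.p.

ρ = 1 − 6Σd² / [n(n²−1)] = 1 − 6×10 / (6×35)
  = 1 − 60/210 = 1 − 0.28571 ≈ 0.7143

0.7143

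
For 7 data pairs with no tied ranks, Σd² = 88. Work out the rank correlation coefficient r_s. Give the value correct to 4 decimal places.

ρ = 1 − 6Σd² / [n(n²−1)] = 1 − 6×88 / (7×48)
  = 1 − 528/336 = 1 − 1.57143 ≈ -0.5714

-0.5714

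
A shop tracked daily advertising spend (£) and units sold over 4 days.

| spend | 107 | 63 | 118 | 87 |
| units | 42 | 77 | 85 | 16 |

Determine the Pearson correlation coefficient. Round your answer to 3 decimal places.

n = 4, Σx = 375, Σy = 220, Σx² = 36911, Σy² = 15174, Σxy = 20767
nΣxy − ΣxΣy = 83068 − 82500 = 568
nΣx² − (Σx)² = 147644 − 140625 = 7019; nΣy² − (Σy)² = 60696 − 48400 = 12296
r = 568 / √(7019 × 12296) = 568 / 9290.0820 ≈ 0.061

0.061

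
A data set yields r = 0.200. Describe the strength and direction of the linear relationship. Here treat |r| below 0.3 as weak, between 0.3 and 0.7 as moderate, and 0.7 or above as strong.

r = 0.200 > 0 so the relationship is positive.
|r| = 0.200, which falls in the weak range.

weak positive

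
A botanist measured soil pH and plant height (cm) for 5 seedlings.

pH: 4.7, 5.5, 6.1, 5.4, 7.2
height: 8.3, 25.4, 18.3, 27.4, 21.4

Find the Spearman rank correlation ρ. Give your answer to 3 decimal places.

Rank pH: 1, 3, 4, 2, 5
Rank height: 1, 4, 2, 5, 3
d = rank(pH) − rank(height): 0, -1, 2, -3, 2; Σd² = 18
ρ = 1 − 6Σd² / [n(n²−1)] = 1 − 6×18 / (5×24) = 1 − 108/120 ≈ 0.100

0.100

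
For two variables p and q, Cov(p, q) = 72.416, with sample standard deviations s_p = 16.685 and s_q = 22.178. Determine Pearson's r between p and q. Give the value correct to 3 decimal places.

r = Cov(p,q) / (s_p · s_q) = 72.416 / (16.685 × 22.178)
  = 72.416 / 370.0399 ≈ 0.196

0.196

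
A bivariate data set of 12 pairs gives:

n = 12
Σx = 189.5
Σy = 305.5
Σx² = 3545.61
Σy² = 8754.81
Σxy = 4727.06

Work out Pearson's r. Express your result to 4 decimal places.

-0.1323

r = (nΣxy − ΣxΣy) / √[(nΣx² − (Σx)²)(nΣy² − (Σy)²)]
Numerator: 12×4727.06 − 189.5×305.5 = -1167.53
Denominator: √[(42547.32 − 35910.25)(105057.72 − 93330.25)] = √[6637.07 × 11727.47] = 8822.4735
r = -1167.53 / 8822.4735 ≈ -0.1323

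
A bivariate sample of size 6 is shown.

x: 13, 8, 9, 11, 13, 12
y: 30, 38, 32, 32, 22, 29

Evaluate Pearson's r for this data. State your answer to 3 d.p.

n = 6, Σx = 66, Σy = 183, Σx² = 748, Σy² = 5717, Σxy = 1968
nΣxy − ΣxΣy = 11808 − 12078 = -270
nΣx² − (Σx)² = 4488 − 4356 = 132; nΣy² − (Σy)² = 34302 − 33489 = 813
r = -270 / √(132 × 813) = -270 / 327.5912 ≈ -0.824

-0.824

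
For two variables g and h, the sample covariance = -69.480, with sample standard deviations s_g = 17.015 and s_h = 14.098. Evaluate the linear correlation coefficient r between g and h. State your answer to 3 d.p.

-0.290

r = Cov(g,h) / (s_g · s_h) = -69.480 / (17.015 × 14.098)
  = -69.480 / 239.8775 ≈ -0.290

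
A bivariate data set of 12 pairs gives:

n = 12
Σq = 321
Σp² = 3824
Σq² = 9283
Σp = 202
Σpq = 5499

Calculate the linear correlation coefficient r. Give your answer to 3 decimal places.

r = (nΣpq − ΣpΣq) / √[(nΣp² − (Σp)²)(nΣq² − (Σq)²)]
Numerator: 12×5499 − 202×321 = 1146
Denominator: √[(45888 − 40804)(111396 − 103041)] = √[5084 × 8355] = 6517.4243
r = 1146 / 6517.4243 ≈ 0.176

0.176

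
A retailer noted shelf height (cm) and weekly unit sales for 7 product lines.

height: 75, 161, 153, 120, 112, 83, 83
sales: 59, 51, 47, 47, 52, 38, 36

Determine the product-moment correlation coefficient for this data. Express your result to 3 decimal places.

n = 7, Σx = 787, Σy = 330, Σx² = 95677, Σy² = 15944, Σxy = 37433
nΣxy − ΣxΣy = 262031 − 259710 = 2321
nΣx² − (Σx)² = 669739 − 619369 = 50370; nΣy² − (Σy)² = 111608 − 108900 = 2708
r = 2321 / √(50370 × 2708) = 2321 / 11679.1250 ≈ 0.199

0.199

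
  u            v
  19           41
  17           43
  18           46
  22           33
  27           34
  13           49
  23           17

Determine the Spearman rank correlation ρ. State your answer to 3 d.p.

Rank u: 4, 2, 3, 5, 7, 1, 6
Rank v: 4, 5, 6, 2, 3, 7, 1
d = rank(u) − rank(v): 0, -3, -3, 3, 4, -6, 5; Σd² = 104
ρ = 1 − 6Σd² / [n(n²−1)] = 1 − 6×104 / (7×48) = 1 − 624/336 ≈ -0.857

-0.857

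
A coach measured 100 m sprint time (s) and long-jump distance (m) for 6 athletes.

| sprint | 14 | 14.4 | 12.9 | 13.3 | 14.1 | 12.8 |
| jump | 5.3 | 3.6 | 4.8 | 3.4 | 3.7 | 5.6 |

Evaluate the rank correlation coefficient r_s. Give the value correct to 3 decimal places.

-0.543

Rank sprint: 4, 6, 2, 3, 5, 1
Rank jump: 5, 2, 4, 1, 3, 6
d = rank(sprint) − rank(jump): -1, 4, -2, 2, 2, -5; Σd² = 54
ρ = 1 − 6Σd² / [n(n²−1)] = 1 − 6×54 / (6×35) = 1 − 324/210 ≈ -0.543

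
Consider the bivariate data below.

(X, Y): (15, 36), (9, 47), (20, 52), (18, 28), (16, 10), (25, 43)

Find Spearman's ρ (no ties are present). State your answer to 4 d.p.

Rank X: 2, 1, 5, 4, 3, 6
Rank Y: 3, 5, 6, 2, 1, 4
d = rank(X) − rank(Y): -1, -4, -1, 2, 2, 2; Σd² = 30
ρ = 1 − 6Σd² / [n(n²−1)] = 1 − 6×30 / (6×35) = 1 − 180/210 ≈ 0.1429

0.1429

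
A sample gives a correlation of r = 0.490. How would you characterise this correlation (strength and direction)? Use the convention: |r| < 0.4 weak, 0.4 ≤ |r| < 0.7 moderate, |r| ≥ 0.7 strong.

moderate positive

r = 0.490 > 0 so the relationship is positive.
|r| = 0.490, which falls in the moderate range.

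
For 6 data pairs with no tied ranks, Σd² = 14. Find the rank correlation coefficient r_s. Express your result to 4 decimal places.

0.6000

ρ = 1 − 6Σd² / [n(n²−1)] = 1 − 6×14 / (6×35)
  = 1 − 84/210 = 1 − 0.40000 ≈ 0.6000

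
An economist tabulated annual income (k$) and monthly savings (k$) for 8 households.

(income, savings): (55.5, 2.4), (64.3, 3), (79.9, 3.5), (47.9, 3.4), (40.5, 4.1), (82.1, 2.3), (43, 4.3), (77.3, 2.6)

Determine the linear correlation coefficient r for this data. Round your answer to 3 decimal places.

n = 8, Σx = 490.5, Σy = 25.6, Σx² = 32098.11, Σy² = 85.92, Σxy = 1509.37
nΣxy − ΣxΣy = 12074.96 − 12556.8 = -481.84
nΣx² − (Σx)² = 256784.88 − 240590.25 = 16194.63; nΣy² − (Σy)² = 687.36 − 655.36 = 32
r = -481.84 / √(16194.63 × 32) = -481.84 / 719.8807 ≈ -0.669

-0.669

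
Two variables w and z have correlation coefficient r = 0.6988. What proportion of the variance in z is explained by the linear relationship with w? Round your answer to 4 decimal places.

r² = (0.6988)² = 0.4883

0.4883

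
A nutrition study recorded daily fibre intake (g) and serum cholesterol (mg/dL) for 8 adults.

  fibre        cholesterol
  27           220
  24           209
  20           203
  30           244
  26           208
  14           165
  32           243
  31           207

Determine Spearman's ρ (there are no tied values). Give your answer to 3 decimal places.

Rank fibre: 5, 3, 2, 6, 4, 1, 8, 7
Rank cholesterol: 6, 5, 2, 8, 4, 1, 7, 3
d = rank(fibre) − rank(cholesterol): -1, -2, 0, -2, 0, 0, 1, 4; Σd² = 26
ρ = 1 − 6Σd² / [n(n²−1)] = 1 − 6×26 / (8×63) = 1 − 156/504 ≈ 0.690

0.690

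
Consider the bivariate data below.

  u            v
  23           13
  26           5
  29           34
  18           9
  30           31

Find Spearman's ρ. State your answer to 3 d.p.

0.600

Rank u: 2, 3, 4, 1, 5
Rank v: 3, 1, 5, 2, 4
d = rank(u) − rank(v): -1, 2, -1, -1, 1; Σd² = 8
ρ = 1 − 6Σd² / [n(n²−1)] = 1 − 6×8 / (5×24) = 1 − 48/120 ≈ 0.600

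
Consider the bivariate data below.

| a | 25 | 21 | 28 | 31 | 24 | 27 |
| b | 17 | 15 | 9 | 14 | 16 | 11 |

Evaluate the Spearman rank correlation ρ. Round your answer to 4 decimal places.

Rank a: 3, 1, 5, 6, 2, 4
Rank b: 6, 4, 1, 3, 5, 2
d = rank(a) − rank(b): -3, -3, 4, 3, -3, 2; Σd² = 56
ρ = 1 − 6Σd² / [n(n²−1)] = 1 − 6×56 / (6×35) = 1 − 336/210 ≈ -0.6000

-0.6000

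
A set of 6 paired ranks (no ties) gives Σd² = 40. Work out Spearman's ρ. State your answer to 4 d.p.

ρ = 1 − 6Σd² / [n(n²−1)] = 1 − 6×40 / (6×35)
  = 1 − 240/210 = 1 − 1.14286 ≈ -0.1429

-0.1429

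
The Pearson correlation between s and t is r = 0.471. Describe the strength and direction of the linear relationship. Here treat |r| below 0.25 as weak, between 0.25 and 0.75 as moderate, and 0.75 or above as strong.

r = 0.471 > 0 so the relationship is positive.
|r| = 0.471, which falls in the moderate range.

moderate positive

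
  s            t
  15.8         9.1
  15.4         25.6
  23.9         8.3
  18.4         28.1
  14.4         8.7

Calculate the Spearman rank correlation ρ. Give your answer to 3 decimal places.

Rank s: 3, 2, 5, 4, 1
Rank t: 3, 4, 1, 5, 2
d = rank(s) − rank(t): 0, -2, 4, -1, -1; Σd² = 22
ρ = 1 − 6Σd² / [n(n²−1)] = 1 − 6×22 / (5×24) = 1 − 132/120 ≈ -0.100

-0.100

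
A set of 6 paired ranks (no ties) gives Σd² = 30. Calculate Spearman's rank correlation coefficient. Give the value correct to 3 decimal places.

ρ = 1 − 6Σd² / [n(n²−1)] = 1 − 6×30 / (6×35)
  = 1 − 180/210 = 1 − 0.8571 ≈ 0.143

0.143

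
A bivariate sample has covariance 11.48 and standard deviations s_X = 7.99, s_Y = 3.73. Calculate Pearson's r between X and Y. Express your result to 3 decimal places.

r = Cov(X,Y) / (s_X · s_Y) = 11.48 / (7.99 × 3.73)
  = 11.48 / 29.8027 ≈ 0.385

0.385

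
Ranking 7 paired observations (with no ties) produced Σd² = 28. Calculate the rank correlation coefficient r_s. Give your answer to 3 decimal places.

ρ = 1 − 6Σd² / [n(n²−1)] = 1 − 6×28 / (7×48)
  = 1 − 168/336 = 1 − 0.5000 ≈ 0.500

0.500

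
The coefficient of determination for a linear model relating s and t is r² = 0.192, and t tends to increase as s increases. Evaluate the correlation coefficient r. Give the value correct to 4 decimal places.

0.4382

|r| = √0.192 = 0.4382
The association is positive, so r = 0.4382.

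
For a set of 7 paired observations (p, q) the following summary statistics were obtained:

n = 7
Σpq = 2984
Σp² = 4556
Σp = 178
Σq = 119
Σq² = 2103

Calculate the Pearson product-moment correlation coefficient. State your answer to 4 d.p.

r = (nΣpq − ΣpΣq) / √[(nΣp² − (Σp)²)(nΣq² − (Σq)²)]
Numerator: 7×2984 − 178×119 = -294
Denominator: √[(31892 − 31684)(14721 − 14161)] = √[208 × 560] = 341.2917
r = -294 / 341.2917 ≈ -0.8614

-0.8614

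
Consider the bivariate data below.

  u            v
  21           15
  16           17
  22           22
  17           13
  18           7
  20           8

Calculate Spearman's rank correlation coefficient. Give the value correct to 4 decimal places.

Rank u: 5, 1, 6, 2, 3, 4
Rank v: 4, 5, 6, 3, 1, 2
d = rank(u) − rank(v): 1, -4, 0, -1, 2, 2; Σd² = 26
ρ = 1 − 6Σd² / [n(n²−1)] = 1 − 6×26 / (6×35) = 1 − 156/210 ≈ 0.2571

0.2571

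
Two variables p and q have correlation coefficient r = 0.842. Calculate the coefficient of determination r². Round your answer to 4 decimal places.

0.7090

r² = (0.842)² = 0.7090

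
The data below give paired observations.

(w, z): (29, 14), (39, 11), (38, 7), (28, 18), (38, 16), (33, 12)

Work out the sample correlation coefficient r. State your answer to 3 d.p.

n = 6, Σw = 205, Σz = 78, Σw² = 7123, Σz² = 1090, Σwz = 2609
nΣwz − ΣwΣz = 15654 − 15990 = -336
nΣw² − (Σw)² = 42738 − 42025 = 713; nΣz² − (Σz)² = 6540 − 6084 = 456
r = -336 / √(713 × 456) = -336 / 570.2000 ≈ -0.589

-0.589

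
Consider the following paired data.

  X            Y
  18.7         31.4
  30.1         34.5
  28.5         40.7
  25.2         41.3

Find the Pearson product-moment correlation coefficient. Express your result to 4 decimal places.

0.4984

n = 4, ΣX = 102.5, ΣY = 147.9, ΣX² = 2702.99, ΣY² = 5538.39, ΣXY = 3826.34
nΣXY − ΣXΣY = 15305.36 − 15159.75 = 145.61
nΣX² − (ΣX)² = 10811.96 − 10506.25 = 305.71; nΣY² − (ΣY)² = 22153.56 − 21874.41 = 279.15
r = 145.61 / √(305.71 × 279.15) = 145.61 / 292.1283 ≈ 0.4984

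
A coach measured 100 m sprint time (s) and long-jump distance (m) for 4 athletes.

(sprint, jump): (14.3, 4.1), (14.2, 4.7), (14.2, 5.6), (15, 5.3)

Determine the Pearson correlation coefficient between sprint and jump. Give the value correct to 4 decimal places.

0.2822

n = 4, Σx = 57.7, Σy = 19.7, Σx² = 832.77, Σy² = 98.35, Σxy = 284.39
nΣxy − ΣxΣy = 1137.56 − 1136.69 = 0.87
nΣx² − (Σx)² = 3331.08 − 3329.29 = 1.79; nΣy² − (Σy)² = 393.4 − 388.09 = 5.31
r = 0.87 / √(1.79 × 5.31) = 0.87 / 3.0830 ≈ 0.2822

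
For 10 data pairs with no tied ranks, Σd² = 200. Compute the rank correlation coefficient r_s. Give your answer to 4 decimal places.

-0.2121

ρ = 1 − 6Σd² / [n(n²−1)] = 1 − 6×200 / (10×99)
  = 1 − 1200/990 = 1 − 1.21212 ≈ -0.2121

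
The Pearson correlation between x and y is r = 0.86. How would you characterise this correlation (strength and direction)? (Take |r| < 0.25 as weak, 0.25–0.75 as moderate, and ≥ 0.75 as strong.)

strong positive

r = 0.86 > 0 so the relationship is positive.
|r| = 0.86, which falls in the strong range.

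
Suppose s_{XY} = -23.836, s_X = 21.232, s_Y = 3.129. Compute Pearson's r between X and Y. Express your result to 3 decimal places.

-0.359

r = Cov(X,Y) / (s_X · s_Y) = -23.836 / (21.232 × 3.129)
  = -23.836 / 66.4349 ≈ -0.359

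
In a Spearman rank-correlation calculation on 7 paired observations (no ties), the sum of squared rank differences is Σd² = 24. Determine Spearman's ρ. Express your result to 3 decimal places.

0.571

ρ = 1 − 6Σd² / [n(n²−1)] = 1 − 6×24 / (7×48)
  = 1 − 144/336 = 1 − 0.4286 ≈ 0.571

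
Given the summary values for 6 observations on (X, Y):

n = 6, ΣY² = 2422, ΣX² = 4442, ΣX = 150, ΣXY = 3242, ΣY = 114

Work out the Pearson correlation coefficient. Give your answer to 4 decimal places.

0.9314

r = (nΣXY − ΣXΣY) / √[(nΣX² − (ΣX)²)(nΣY² − (ΣY)²)]
Numerator: 6×3242 − 150×114 = 2352
Denominator: √[(26652 − 22500)(14532 − 12996)] = √[4152 × 1536] = 2525.3657
r = 2352 / 2525.3657 ≈ 0.9314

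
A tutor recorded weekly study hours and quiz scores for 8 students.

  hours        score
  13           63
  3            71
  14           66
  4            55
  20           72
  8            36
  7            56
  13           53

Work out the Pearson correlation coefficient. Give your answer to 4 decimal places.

0.3105

n = 8, Σx = 82, Σy = 472, Σx² = 1072, Σy² = 28816, Σxy = 4985
nΣxy − ΣxΣy = 39880 − 38704 = 1176
nΣx² − (Σx)² = 8576 − 6724 = 1852; nΣy² − (Σy)² = 230528 − 222784 = 7744
r = 1176 / √(1852 × 7744) = 1176 / 3787.0685 ≈ 0.3105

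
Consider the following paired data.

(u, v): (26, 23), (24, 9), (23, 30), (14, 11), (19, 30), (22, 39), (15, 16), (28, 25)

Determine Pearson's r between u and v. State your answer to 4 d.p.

0.3156

n = 8, Σu = 171, Σv = 183, Σu² = 3831, Σv² = 4933, Σuv = 4026
nΣuv − ΣuΣv = 32208 − 31293 = 915
nΣu² − (Σu)² = 30648 − 29241 = 1407; nΣv² − (Σv)² = 39464 − 33489 = 5975
r = 915 / √(1407 × 5975) = 915 / 2899.4525 ≈ 0.3156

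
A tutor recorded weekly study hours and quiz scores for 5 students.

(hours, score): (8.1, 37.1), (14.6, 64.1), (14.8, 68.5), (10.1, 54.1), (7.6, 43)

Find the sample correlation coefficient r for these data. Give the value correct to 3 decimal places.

n = 5, Σx = 55.2, Σy = 266.8, Σx² = 657.58, Σy² = 14953.28, Σxy = 3123.38
nΣxy − ΣxΣy = 15616.9 − 14727.36 = 889.54
nΣx² − (Σx)² = 3287.9 − 3047.04 = 240.86; nΣy² − (Σy)² = 74766.4 − 71182.24 = 3584.16
r = 889.54 / √(240.86 × 3584.16) = 889.54 / 929.1290 ≈ 0.957

0.957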